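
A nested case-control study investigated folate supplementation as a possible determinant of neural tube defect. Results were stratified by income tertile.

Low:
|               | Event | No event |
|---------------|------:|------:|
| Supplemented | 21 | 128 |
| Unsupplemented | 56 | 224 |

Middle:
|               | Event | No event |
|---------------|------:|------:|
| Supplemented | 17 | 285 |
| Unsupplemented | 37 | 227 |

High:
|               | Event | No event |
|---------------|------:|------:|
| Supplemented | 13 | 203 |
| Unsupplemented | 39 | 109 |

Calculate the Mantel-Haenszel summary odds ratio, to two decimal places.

OR_MH = Σ(aᵢdᵢ/nᵢ) / Σ(bᵢcᵢ/nᵢ), where nᵢ is the stratum total.
Stratum 1 (Low): n = 429; a·d/n = 21·224/429 = 10.9650; b·c/n = 128·56/429 = 16.7086
Stratum 2 (Middle): n = 566; a·d/n = 17·227/566 = 6.8180; b·c/n = 285·37/566 = 18.6307
Stratum 3 (High): n = 364; a·d/n = 13·109/364 = 3.8929; b·c/n = 203·39/364 = 21.7500
OR_MH = (10.9650 + 6.8180 + 3.8929) / (16.7086 + 18.6307 + 21.7500) = 21.6759 / 57.0894 = 0.37968

0.38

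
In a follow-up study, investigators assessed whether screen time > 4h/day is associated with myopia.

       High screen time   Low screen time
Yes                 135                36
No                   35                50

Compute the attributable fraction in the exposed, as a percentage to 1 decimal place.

47.3

Reading the table with exposure as columns: a = 135 (High screen time, case), b = 35 (High screen time, non-case), c = 36 (Low screen time, case), d = 50.
Risk in exposed = 135/170 = 0.79412; risk in unexposed = 36/86 = 0.41860.
RR = 0.79412/0.41860 = 1.89706
AR% = (RR − 1)/RR × 100 = (1.89706 − 1)/1.89706 × 100 = 47.2868%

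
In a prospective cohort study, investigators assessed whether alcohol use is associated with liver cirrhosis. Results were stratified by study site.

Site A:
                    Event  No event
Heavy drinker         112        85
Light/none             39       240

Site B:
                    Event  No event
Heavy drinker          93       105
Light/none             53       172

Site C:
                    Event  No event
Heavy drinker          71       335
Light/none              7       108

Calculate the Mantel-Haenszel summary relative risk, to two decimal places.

2.82

RR_MH = Σ(aᵢ·n₀ᵢ/nᵢ) / Σ(cᵢ·n₁ᵢ/nᵢ), with n₁ᵢ = aᵢ+bᵢ (exposed), n₀ᵢ = cᵢ+dᵢ (unexposed), nᵢ = n₁ᵢ+n₀ᵢ.
Stratum 1 (Site A): n₁ = 197, n₀ = 279, n = 476; a·n₀/n = 112·279/476 = 65.6471; c·n₁/n = 39·197/476 = 16.1408
Stratum 2 (Site B): n₁ = 198, n₀ = 225, n = 423; a·n₀/n = 93·225/423 = 49.4681; c·n₁/n = 53·198/423 = 24.8085
Stratum 3 (Site C): n₁ = 406, n₀ = 115, n = 521; a·n₀/n = 71·115/521 = 15.6718; c·n₁/n = 7·406/521 = 5.4549
RR_MH = (65.6471 + 49.4681 + 15.6718) / (16.1408 + 24.8085 + 5.4549) = 130.7869 / 46.4042 = 2.81843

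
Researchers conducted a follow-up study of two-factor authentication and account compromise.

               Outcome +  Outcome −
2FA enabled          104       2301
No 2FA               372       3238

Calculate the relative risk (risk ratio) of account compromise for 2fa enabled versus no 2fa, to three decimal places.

Cells: a = 104, b = 2301, c = 372, d = 3238.
Risk in exposed = 104/2405 = 0.04324; risk in unexposed = 372/3610 = 0.10305.
RR = 0.04324 / 0.10305 = 0.41965
The risk is 58% lower among the exposed than among the unexposed.

0.420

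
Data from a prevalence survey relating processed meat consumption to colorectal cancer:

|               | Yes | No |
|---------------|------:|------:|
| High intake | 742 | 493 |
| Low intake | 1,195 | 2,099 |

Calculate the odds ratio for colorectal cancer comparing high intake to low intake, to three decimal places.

2.644

Cells: a = 742, b = 493, c = 1195, d = 2099.
OR = (a·d)/(b·c) = (742 × 2099) / (493 × 1195) = 1557458 / 589135 = 2.64364
The odds of colorectal cancer are about 2.64 times as high in the high intake group.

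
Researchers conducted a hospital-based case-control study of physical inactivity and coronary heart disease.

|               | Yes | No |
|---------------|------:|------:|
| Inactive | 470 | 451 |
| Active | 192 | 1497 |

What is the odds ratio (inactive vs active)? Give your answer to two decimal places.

Cells: a = 470, b = 451, c = 192, d = 1497.
OR = (a·d)/(b·c) = (470 × 1497) / (451 × 192) = 703590 / 86592 = 8.12535
The odds of coronary heart disease are about 8.13 times as high in the inactive group.

8.13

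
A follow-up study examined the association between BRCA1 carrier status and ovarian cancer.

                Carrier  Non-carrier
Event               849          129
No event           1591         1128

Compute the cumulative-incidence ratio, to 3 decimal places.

3.390

Reading the table with exposure as columns: a = 849 (Carrier, case), b = 1591 (Carrier, non-case), c = 129 (Non-carrier, case), d = 1128.
Risk in exposed = 849/2440 = 0.34795; risk in unexposed = 129/1257 = 0.10263.
RR = 0.34795 / 0.10263 = 3.39050
The risk among the exposed is 3.39 times that among the unexposed.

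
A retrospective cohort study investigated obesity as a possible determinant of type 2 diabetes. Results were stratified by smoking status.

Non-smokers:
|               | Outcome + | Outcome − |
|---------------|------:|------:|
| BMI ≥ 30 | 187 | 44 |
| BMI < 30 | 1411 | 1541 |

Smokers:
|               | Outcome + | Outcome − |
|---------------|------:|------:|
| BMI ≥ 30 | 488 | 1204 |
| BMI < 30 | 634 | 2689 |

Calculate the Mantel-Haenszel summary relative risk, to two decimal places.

RR_MH = Σ(aᵢ·n₀ᵢ/nᵢ) / Σ(cᵢ·n₁ᵢ/nᵢ), with n₁ᵢ = aᵢ+bᵢ (exposed), n₀ᵢ = cᵢ+dᵢ (unexposed), nᵢ = n₁ᵢ+n₀ᵢ.
Stratum 1 (Non-smokers): n₁ = 231, n₀ = 2952, n = 3183; a·n₀/n = 187·2952/3183 = 173.4288; c·n₁/n = 1411·231/3183 = 102.4006
Stratum 2 (Smokers): n₁ = 1692, n₀ = 3323, n = 5015; a·n₀/n = 488·3323/5015 = 323.3547; c·n₁/n = 634·1692/5015 = 213.9039
RR_MH = (173.4288 + 323.3547) / (102.4006 + 213.9039) = 496.7836 / 316.3045 = 1.57059

1.57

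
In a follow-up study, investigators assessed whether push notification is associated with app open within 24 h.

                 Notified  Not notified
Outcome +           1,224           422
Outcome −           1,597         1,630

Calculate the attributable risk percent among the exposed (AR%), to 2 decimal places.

Reading the table with exposure as columns: a = 1224 (Notified, case), b = 1597 (Notified, non-case), c = 422 (Not notified, case), d = 1630.
Risk in exposed = 1224/2821 = 0.43389; risk in unexposed = 422/2052 = 0.20565.
RR = 0.43389/0.20565 = 2.10981
AR% = (RR − 1)/RR × 100 = (2.10981 − 1)/2.10981 × 100 = 52.6024%

52.60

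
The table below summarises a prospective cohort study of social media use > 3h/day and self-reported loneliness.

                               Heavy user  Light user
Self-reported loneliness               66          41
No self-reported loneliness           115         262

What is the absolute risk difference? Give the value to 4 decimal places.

0.2293

Reading the table with exposure as columns: a = 66 (Heavy user, case), b = 115 (Heavy user, non-case), c = 41 (Light user, case), d = 262.
Risk in exposed = 66/181 = 0.364641; risk in unexposed = 41/303 = 0.135314.
Risk difference = 0.364641 − 0.135314 = 0.229327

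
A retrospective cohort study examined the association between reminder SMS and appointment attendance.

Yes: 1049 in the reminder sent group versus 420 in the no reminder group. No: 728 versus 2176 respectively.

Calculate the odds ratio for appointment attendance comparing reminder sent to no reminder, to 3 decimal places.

From the description: a = 1049, b = 728, c = 420, d = 2176.
OR = (a·d)/(b·c) = (1049 × 2176) / (728 × 420) = 2282624 / 305760 = 7.46541
The odds of appointment attendance are about 7.47 times as high in the reminder sent group.

7.465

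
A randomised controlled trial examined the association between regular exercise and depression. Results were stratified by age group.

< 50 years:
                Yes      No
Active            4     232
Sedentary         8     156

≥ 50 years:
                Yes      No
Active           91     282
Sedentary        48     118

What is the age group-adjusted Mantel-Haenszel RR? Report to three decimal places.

0.782

RR_MH = Σ(aᵢ·n₀ᵢ/nᵢ) / Σ(cᵢ·n₁ᵢ/nᵢ), with n₁ᵢ = aᵢ+bᵢ (exposed), n₀ᵢ = cᵢ+dᵢ (unexposed), nᵢ = n₁ᵢ+n₀ᵢ.
Stratum 1 (< 50 years): n₁ = 236, n₀ = 164, n = 400; a·n₀/n = 4·164/400 = 1.6400; c·n₁/n = 8·236/400 = 4.7200
Stratum 2 (≥ 50 years): n₁ = 373, n₀ = 166, n = 539; a·n₀/n = 91·166/539 = 28.0260; c·n₁/n = 48·373/539 = 33.2171
RR_MH = (1.6400 + 28.0260) / (4.7200 + 33.2171) = 29.6660 / 37.9371 = 0.78198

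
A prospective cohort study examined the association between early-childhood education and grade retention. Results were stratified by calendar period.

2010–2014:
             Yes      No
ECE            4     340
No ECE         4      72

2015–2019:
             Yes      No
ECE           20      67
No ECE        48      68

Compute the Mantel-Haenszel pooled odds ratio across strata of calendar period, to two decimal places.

0.39

OR_MH = Σ(aᵢdᵢ/nᵢ) / Σ(bᵢcᵢ/nᵢ), where nᵢ is the stratum total.
Stratum 1 (2010–2014): n = 420; a·d/n = 4·72/420 = 0.6857; b·c/n = 340·4/420 = 3.2381
Stratum 2 (2015–2019): n = 203; a·d/n = 20·68/203 = 6.6995; b·c/n = 67·48/203 = 15.8424
OR_MH = (0.6857 + 6.6995) / (3.2381 + 15.8424) = 7.3852 / 19.0805 = 0.38706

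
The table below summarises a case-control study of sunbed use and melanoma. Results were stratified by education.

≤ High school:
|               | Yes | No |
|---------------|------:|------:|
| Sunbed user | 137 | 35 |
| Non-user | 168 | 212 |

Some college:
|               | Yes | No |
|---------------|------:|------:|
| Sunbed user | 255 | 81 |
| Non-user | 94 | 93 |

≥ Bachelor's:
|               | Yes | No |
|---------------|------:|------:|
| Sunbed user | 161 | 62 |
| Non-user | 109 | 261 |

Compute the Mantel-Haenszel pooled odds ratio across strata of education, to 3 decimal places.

4.612

OR_MH = Σ(aᵢdᵢ/nᵢ) / Σ(bᵢcᵢ/nᵢ), where nᵢ is the stratum total.
Stratum 1 (≤ High school): n = 552; a·d/n = 137·212/552 = 52.6159; b·c/n = 35·168/552 = 10.6522
Stratum 2 (Some college): n = 523; a·d/n = 255·93/523 = 45.3442; b·c/n = 81·94/523 = 14.5583
Stratum 3 (≥ Bachelor's): n = 593; a·d/n = 161·261/593 = 70.8617; b·c/n = 62·109/593 = 11.3963
OR_MH = (52.6159 + 45.3442 + 70.8617) / (10.6522 + 14.5583 + 11.3963) = 168.8218 / 36.6068 = 4.61176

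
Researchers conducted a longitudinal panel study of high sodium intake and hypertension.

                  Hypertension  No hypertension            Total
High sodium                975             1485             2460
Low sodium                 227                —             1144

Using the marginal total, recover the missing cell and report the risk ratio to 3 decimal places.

The missing cell is in the unexposed row: 1144 − 227 = 917.
So a = 975, b = 1485, c = 227, d = 917.
RR = [a/(a+b)] / [c/(c+d)] = (975/2460) / (227/1144) = 0.39634/0.19843 = 1.99742

1.997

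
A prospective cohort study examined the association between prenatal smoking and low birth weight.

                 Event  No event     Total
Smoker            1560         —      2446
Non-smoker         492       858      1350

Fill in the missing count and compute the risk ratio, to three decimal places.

1.750

The missing cell is in the exposed row: 2446 − 1560 = 886.
So a = 1560, b = 886, c = 492, d = 858.
RR = [a/(a+b)] / [c/(c+d)] = (1560/2446) / (492/1350) = 0.63778/0.36444 = 1.75000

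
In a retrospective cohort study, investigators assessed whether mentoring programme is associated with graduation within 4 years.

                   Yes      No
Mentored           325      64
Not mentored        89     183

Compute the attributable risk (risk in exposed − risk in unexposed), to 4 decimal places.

0.5083

Cells: a = 325, b = 64, c = 89, d = 183.
Risk in exposed = 325/389 = 0.835476; risk in unexposed = 89/272 = 0.327206.
Risk difference = 0.835476 − 0.327206 = 0.508270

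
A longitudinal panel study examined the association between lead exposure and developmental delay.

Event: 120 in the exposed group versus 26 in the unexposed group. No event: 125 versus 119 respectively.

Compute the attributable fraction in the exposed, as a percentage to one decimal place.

From the description: a = 120, b = 125, c = 26, d = 119.
Risk in exposed = 120/245 = 0.48980; risk in unexposed = 26/145 = 0.17931.
RR = 0.48980/0.17931 = 2.73155
AR% = (RR − 1)/RR × 100 = (2.73155 − 1)/2.73155 × 100 = 63.3908%

63.4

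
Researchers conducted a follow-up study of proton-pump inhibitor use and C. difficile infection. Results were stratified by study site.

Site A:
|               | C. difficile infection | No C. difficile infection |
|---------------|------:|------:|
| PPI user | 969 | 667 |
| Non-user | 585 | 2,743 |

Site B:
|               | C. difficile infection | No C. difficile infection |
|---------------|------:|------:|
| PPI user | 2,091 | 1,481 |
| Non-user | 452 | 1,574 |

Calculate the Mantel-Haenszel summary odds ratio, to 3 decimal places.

5.668

OR_MH = Σ(aᵢdᵢ/nᵢ) / Σ(bᵢcᵢ/nᵢ), where nᵢ is the stratum total.
Stratum 1 (Site A): n = 4964; a·d/n = 969·2743/4964 = 535.4486; b·c/n = 667·585/4964 = 78.6050
Stratum 2 (Site B): n = 5598; a·d/n = 2091·1574/5598 = 587.9303; b·c/n = 1481·452/5598 = 119.5806
OR_MH = (535.4486 + 587.9303) / (78.6050 + 119.5806) = 1123.3790 / 198.1855 = 5.66832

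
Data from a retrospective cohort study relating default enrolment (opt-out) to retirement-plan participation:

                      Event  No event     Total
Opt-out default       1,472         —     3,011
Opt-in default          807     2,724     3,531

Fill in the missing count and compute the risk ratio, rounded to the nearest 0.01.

2.14

The missing cell is in the exposed row: 3011 − 1472 = 1539.
So a = 1472, b = 1539, c = 807, d = 2724.
RR = [a/(a+b)] / [c/(c+d)] = (1472/3011) / (807/3531) = 0.48887/0.22855 = 2.13905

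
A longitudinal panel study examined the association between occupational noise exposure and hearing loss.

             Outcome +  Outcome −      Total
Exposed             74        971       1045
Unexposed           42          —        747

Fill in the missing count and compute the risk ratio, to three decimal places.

1.259

The missing cell is in the unexposed row: 747 − 42 = 705.
So a = 74, b = 971, c = 42, d = 705.
RR = [a/(a+b)] / [c/(c+d)] = (74/1045) / (42/747) = 0.07081/0.05622 = 1.25947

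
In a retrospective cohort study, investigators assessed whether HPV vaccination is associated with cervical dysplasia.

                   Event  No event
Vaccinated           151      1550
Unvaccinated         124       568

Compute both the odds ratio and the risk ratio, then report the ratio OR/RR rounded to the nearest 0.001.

Cells: a = 151, b = 1550, c = 124, d = 568.
OR = (151·568)/(1550·124) = 85768/192200 = 0.44624
Risk in exposed = 151/1701 = 0.08877; risk in unexposed = 124/692 = 0.17919; RR = 0.49540
OR/RR = 0.44624 / 0.49540 = 0.90077
The outcome is not rare, so the OR lies further from 1 than the RR.

0.901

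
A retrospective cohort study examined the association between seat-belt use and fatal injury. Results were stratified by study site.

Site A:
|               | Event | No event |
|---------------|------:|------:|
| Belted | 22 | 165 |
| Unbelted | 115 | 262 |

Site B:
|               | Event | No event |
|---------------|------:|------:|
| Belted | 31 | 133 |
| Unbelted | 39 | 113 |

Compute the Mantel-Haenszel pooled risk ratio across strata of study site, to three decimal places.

RR_MH = Σ(aᵢ·n₀ᵢ/nᵢ) / Σ(cᵢ·n₁ᵢ/nᵢ), with n₁ᵢ = aᵢ+bᵢ (exposed), n₀ᵢ = cᵢ+dᵢ (unexposed), nᵢ = n₁ᵢ+n₀ᵢ.
Stratum 1 (Site A): n₁ = 187, n₀ = 377, n = 564; a·n₀/n = 22·377/564 = 14.7057; c·n₁/n = 115·187/564 = 38.1294
Stratum 2 (Site B): n₁ = 164, n₀ = 152, n = 316; a·n₀/n = 31·152/316 = 14.9114; c·n₁/n = 39·164/316 = 20.2405
RR_MH = (14.7057 + 14.9114) / (38.1294 + 20.2405) = 29.6171 / 58.3699 = 0.50740

0.507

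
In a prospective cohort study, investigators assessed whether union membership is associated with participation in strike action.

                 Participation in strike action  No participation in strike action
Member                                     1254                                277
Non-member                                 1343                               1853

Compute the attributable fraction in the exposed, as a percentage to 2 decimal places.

48.70

Cells: a = 1254, b = 277, c = 1343, d = 1853.
Risk in exposed = 1254/1531 = 0.81907; risk in unexposed = 1343/3196 = 0.42021.
RR = 0.81907/0.42021 = 1.94919
AR% = (RR − 1)/RR × 100 = (1.94919 − 1)/1.94919 × 100 = 48.6965%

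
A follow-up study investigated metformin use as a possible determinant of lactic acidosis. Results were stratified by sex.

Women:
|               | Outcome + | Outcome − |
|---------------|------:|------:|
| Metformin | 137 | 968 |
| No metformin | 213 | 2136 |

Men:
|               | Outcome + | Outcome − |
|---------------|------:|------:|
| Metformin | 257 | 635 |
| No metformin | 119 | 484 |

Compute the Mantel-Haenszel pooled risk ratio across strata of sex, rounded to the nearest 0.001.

RR_MH = Σ(aᵢ·n₀ᵢ/nᵢ) / Σ(cᵢ·n₁ᵢ/nᵢ), with n₁ᵢ = aᵢ+bᵢ (exposed), n₀ᵢ = cᵢ+dᵢ (unexposed), nᵢ = n₁ᵢ+n₀ᵢ.
Stratum 1 (Women): n₁ = 1105, n₀ = 2349, n = 3454; a·n₀/n = 137·2349/3454 = 93.1711; c·n₁/n = 213·1105/3454 = 68.1427
Stratum 2 (Men): n₁ = 892, n₀ = 603, n = 1495; a·n₀/n = 257·603/1495 = 103.6595; c·n₁/n = 119·892/1495 = 71.0020
RR_MH = (93.1711 + 103.6595) / (68.1427 + 71.0020) = 196.8306 / 139.1447 = 1.41457

1.415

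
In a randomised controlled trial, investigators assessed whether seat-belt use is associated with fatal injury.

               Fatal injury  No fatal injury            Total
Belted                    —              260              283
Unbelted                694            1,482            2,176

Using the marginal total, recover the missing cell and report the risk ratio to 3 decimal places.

The missing cell is in the exposed row: 283 − 260 = 23.
So a = 23, b = 260, c = 694, d = 1482.
RR = [a/(a+b)] / [c/(c+d)] = (23/283) / (694/2176) = 0.08127/0.31893 = 0.25482

0.255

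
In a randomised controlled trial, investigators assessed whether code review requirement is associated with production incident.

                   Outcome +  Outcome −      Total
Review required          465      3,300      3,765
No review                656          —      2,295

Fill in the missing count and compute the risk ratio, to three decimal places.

The missing cell is in the unexposed row: 2295 − 656 = 1639.
So a = 465, b = 3300, c = 656, d = 1639.
RR = [a/(a+b)] / [c/(c+d)] = (465/3765) / (656/2295) = 0.12351/0.28584 = 0.43208

0.432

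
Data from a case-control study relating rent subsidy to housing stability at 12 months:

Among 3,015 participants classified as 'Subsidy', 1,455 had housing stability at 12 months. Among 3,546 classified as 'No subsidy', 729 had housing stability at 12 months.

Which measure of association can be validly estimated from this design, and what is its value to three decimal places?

3.604

From the description: a = 1455, b = 1560, c = 729, d = 2817.
This is a case-control study: participants were sampled on outcome status, so risks in the source population cannot be estimated directly — relative risk is not valid here. The odds ratio is the appropriate measure.
OR = (a·d)/(b·c) = (1455 × 2817) / (1560 × 729) = 4098735 / 1137240 = 3.60411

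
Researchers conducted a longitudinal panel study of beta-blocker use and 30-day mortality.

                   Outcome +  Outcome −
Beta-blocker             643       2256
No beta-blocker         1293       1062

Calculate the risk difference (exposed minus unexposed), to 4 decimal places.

Cells: a = 643, b = 2256, c = 1293, d = 1062.
Risk in exposed = 643/2899 = 0.221801; risk in unexposed = 1293/2355 = 0.549045.
Risk difference = 0.221801 − 0.549045 = -0.327244

-0.3272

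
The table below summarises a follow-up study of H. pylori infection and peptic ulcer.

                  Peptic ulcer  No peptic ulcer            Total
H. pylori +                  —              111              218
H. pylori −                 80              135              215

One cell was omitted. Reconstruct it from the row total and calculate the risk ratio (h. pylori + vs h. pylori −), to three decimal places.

The missing cell is in the exposed row: 218 − 111 = 107.
So a = 107, b = 111, c = 80, d = 135.
RR = [a/(a+b)] / [c/(c+d)] = (107/218) / (80/215) = 0.49083/0.37209 = 1.31909

1.319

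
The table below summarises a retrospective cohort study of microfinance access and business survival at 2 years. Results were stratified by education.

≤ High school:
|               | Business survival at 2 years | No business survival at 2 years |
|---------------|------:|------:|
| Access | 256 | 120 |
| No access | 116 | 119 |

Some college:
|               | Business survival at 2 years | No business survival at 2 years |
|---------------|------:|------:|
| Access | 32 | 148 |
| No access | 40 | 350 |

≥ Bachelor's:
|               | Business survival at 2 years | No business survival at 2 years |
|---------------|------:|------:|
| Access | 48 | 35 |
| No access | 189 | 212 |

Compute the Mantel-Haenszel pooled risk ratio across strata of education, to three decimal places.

RR_MH = Σ(aᵢ·n₀ᵢ/nᵢ) / Σ(cᵢ·n₁ᵢ/nᵢ), with n₁ᵢ = aᵢ+bᵢ (exposed), n₀ᵢ = cᵢ+dᵢ (unexposed), nᵢ = n₁ᵢ+n₀ᵢ.
Stratum 1 (≤ High school): n₁ = 376, n₀ = 235, n = 611; a·n₀/n = 256·235/611 = 98.4615; c·n₁/n = 116·376/611 = 71.3846
Stratum 2 (Some college): n₁ = 180, n₀ = 390, n = 570; a·n₀/n = 32·390/570 = 21.8947; c·n₁/n = 40·180/570 = 12.6316
Stratum 3 (≥ Bachelor's): n₁ = 83, n₀ = 401, n = 484; a·n₀/n = 48·401/484 = 39.7686; c·n₁/n = 189·83/484 = 32.4112
RR_MH = (98.4615 + 21.8947 + 39.7686) / (71.3846 + 12.6316 + 32.4112) = 160.1249 / 116.4274 = 1.37532

1.375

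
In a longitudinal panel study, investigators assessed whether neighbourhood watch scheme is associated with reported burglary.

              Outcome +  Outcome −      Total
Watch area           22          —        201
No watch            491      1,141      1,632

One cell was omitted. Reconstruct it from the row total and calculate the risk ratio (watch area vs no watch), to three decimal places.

0.364

The missing cell is in the exposed row: 201 − 22 = 179.
So a = 22, b = 179, c = 491, d = 1141.
RR = [a/(a+b)] / [c/(c+d)] = (22/201) / (491/1632) = 0.10945/0.30086 = 0.36380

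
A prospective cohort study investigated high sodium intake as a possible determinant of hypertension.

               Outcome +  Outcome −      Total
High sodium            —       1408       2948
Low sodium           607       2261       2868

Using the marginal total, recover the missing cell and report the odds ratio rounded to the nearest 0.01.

4.07

The missing cell is in the exposed row: 2948 − 1408 = 1540.
So a = 1540, b = 1408, c = 607, d = 2261.
OR = (a·d)/(b·c) = (1540 × 2261) / (1408 × 607) = 3481940 / 854656 = 4.07408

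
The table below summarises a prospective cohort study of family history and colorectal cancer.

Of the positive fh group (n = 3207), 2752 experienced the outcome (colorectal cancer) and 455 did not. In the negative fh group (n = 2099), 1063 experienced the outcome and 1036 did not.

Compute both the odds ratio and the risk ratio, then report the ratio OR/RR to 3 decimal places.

3.479

From the description: a = 2752, b = 455, c = 1063, d = 1036.
OR = (2752·1036)/(455·1063) = 2851072/483665 = 5.89472
Risk in exposed = 2752/3207 = 0.85812; risk in unexposed = 1063/2099 = 0.50643; RR = 1.69445
OR/RR = 5.89472 / 1.69445 = 3.47884
The outcome is not rare, so the OR lies further from 1 than the RR.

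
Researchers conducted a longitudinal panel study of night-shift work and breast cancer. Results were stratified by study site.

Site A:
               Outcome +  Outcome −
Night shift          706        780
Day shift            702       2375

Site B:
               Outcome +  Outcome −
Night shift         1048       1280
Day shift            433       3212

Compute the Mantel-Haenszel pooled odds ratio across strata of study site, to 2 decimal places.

OR_MH = Σ(aᵢdᵢ/nᵢ) / Σ(bᵢcᵢ/nᵢ), where nᵢ is the stratum total.
Stratum 1 (Site A): n = 4563; a·d/n = 706·2375/4563 = 367.4666; b·c/n = 780·702/4563 = 120.0000
Stratum 2 (Site B): n = 5973; a·d/n = 1048·3212/5973 = 563.5654; b·c/n = 1280·433/5973 = 92.7909
OR_MH = (367.4666 + 563.5654) / (120.0000 + 92.7909) = 931.0320 / 212.7909 = 4.37534

4.38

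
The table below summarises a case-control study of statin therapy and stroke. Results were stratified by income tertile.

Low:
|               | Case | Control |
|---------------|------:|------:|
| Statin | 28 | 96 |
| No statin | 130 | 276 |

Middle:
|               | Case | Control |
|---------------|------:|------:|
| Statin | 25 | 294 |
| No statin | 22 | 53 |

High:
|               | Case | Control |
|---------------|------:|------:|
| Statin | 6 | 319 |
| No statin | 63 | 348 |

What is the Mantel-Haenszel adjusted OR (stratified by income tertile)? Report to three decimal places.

0.309

OR_MH = Σ(aᵢdᵢ/nᵢ) / Σ(bᵢcᵢ/nᵢ), where nᵢ is the stratum total.
Stratum 1 (Low): n = 530; a·d/n = 28·276/530 = 14.5811; b·c/n = 96·130/530 = 23.5472
Stratum 2 (Middle): n = 394; a·d/n = 25·53/394 = 3.3629; b·c/n = 294·22/394 = 16.4162
Stratum 3 (High): n = 736; a·d/n = 6·348/736 = 2.8370; b·c/n = 319·63/736 = 27.3057
OR_MH = (14.5811 + 3.3629 + 2.8370) / (23.5472 + 16.4162 + 27.3057) = 20.7810 / 67.2691 = 0.30892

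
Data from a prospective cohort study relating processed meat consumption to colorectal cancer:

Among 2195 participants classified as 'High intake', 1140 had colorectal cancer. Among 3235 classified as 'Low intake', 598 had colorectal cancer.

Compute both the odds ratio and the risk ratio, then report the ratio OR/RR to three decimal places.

1.696

From the description: a = 1140, b = 1055, c = 598, d = 2637.
OR = (1140·2637)/(1055·598) = 3006180/630890 = 4.76498
Risk in exposed = 1140/2195 = 0.51936; risk in unexposed = 598/3235 = 0.18485; RR = 2.80959
OR/RR = 4.76498 / 2.80959 = 1.69597
The outcome is not rare, so the OR lies further from 1 than the RR.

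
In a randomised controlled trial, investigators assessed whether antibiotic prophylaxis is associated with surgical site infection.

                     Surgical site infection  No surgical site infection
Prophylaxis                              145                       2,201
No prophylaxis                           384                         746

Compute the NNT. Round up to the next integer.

Risk in treated group = 145/2346 = 0.06181; risk in control = 384/1130 = 0.33982.
Absolute risk reduction = 0.33982 − 0.06181 = 0.27802
NNT = 1 / ARR = 1 / 0.27802 = 3.597 → round up → 4

4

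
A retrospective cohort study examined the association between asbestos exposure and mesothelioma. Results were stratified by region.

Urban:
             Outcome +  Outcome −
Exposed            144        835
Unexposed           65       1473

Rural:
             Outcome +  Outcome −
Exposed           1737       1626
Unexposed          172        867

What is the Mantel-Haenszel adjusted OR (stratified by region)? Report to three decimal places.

OR_MH = Σ(aᵢdᵢ/nᵢ) / Σ(bᵢcᵢ/nᵢ), where nᵢ is the stratum total.
Stratum 1 (Urban): n = 2517; a·d/n = 144·1473/2517 = 84.2718; b·c/n = 835·65/2517 = 21.5634
Stratum 2 (Rural): n = 4402; a·d/n = 1737·867/4402 = 342.1124; b·c/n = 1626·172/4402 = 63.5329
OR_MH = (84.2718 + 342.1124) / (21.5634 + 63.5329) = 426.3842 / 85.0963 = 5.01061

5.011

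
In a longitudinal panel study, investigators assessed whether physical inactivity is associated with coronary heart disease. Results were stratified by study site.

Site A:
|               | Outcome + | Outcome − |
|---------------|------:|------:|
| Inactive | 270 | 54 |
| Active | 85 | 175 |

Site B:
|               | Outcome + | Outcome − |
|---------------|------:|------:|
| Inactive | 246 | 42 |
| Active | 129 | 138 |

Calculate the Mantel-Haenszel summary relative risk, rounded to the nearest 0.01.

RR_MH = Σ(aᵢ·n₀ᵢ/nᵢ) / Σ(cᵢ·n₁ᵢ/nᵢ), with n₁ᵢ = aᵢ+bᵢ (exposed), n₀ᵢ = cᵢ+dᵢ (unexposed), nᵢ = n₁ᵢ+n₀ᵢ.
Stratum 1 (Site A): n₁ = 324, n₀ = 260, n = 584; a·n₀/n = 270·260/584 = 120.2055; c·n₁/n = 85·324/584 = 47.1575
Stratum 2 (Site B): n₁ = 288, n₀ = 267, n = 555; a·n₀/n = 246·267/555 = 118.3459; c·n₁/n = 129·288/555 = 66.9405
RR_MH = (120.2055 + 118.3459) / (47.1575 + 66.9405) = 238.5514 / 114.0981 = 2.09076

2.09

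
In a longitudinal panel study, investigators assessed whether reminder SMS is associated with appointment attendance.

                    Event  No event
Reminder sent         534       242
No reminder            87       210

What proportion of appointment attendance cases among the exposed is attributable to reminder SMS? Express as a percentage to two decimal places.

Cells: a = 534, b = 242, c = 87, d = 210.
Risk in exposed = 534/776 = 0.68814; risk in unexposed = 87/297 = 0.29293.
RR = 0.68814/0.29293 = 2.34918
AR% = (RR − 1)/RR × 100 = (2.34918 − 1)/2.34918 × 100 = 57.4320%

57.43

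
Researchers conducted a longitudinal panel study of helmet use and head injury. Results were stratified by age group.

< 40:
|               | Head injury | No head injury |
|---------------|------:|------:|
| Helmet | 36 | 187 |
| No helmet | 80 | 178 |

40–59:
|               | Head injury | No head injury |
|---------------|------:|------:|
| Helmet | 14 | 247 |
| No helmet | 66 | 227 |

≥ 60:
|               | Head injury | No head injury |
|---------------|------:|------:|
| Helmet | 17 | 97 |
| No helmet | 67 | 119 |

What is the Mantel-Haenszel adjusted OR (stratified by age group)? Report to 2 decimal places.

OR_MH = Σ(aᵢdᵢ/nᵢ) / Σ(bᵢcᵢ/nᵢ), where nᵢ is the stratum total.
Stratum 1 (< 40): n = 481; a·d/n = 36·178/481 = 13.3222; b·c/n = 187·80/481 = 31.1019
Stratum 2 (40–59): n = 554; a·d/n = 14·227/554 = 5.7365; b·c/n = 247·66/554 = 29.4260
Stratum 3 (≥ 60): n = 300; a·d/n = 17·119/300 = 6.7433; b·c/n = 97·67/300 = 21.6633
OR_MH = (13.3222 + 5.7365 + 6.7433) / (31.1019 + 29.4260 + 21.6633) = 25.8020 / 82.1912 = 0.31393

0.31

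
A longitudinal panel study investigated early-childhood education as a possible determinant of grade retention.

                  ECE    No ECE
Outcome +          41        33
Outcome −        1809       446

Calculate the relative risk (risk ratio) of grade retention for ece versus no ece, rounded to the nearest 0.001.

0.322

Reading the table with exposure as columns: a = 41 (ECE, case), b = 1809 (ECE, non-case), c = 33 (No ECE, case), d = 446.
Risk in exposed = 41/1850 = 0.02216; risk in unexposed = 33/479 = 0.06889.
RR = 0.02216 / 0.06889 = 0.32169
The risk is 68% lower among the exposed than among the unexposed.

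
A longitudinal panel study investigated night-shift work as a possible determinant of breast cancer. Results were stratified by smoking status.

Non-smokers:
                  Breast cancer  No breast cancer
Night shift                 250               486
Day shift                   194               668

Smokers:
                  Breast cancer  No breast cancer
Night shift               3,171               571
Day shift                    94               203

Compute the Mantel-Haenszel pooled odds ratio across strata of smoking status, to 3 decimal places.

OR_MH = Σ(aᵢdᵢ/nᵢ) / Σ(bᵢcᵢ/nᵢ), where nᵢ is the stratum total.
Stratum 1 (Non-smokers): n = 1598; a·d/n = 250·668/1598 = 104.5056; b·c/n = 486·194/1598 = 59.0013
Stratum 2 (Smokers): n = 4039; a·d/n = 3171·203/4039 = 159.3744; b·c/n = 571·94/4039 = 13.2889
OR_MH = (104.5056 + 159.3744) / (59.0013 + 13.2889) = 263.8800 / 72.2902 = 3.65029

3.650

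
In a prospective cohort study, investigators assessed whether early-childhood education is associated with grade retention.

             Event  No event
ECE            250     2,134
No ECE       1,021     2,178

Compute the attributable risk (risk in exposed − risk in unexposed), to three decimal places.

-0.214

Cells: a = 250, b = 2134, c = 1021, d = 2178.
Risk in exposed = 250/2384 = 0.104866; risk in unexposed = 1021/3199 = 0.319162.
Risk difference = 0.104866 − 0.319162 = -0.214296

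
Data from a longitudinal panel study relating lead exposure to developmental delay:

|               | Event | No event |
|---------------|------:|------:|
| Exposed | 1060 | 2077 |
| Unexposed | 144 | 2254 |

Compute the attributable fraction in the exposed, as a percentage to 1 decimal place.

82.2

Cells: a = 1060, b = 2077, c = 144, d = 2254.
Risk in exposed = 1060/3137 = 0.33790; risk in unexposed = 144/2398 = 0.06005.
RR = 0.33790/0.06005 = 5.62701
AR% = (RR − 1)/RR × 100 = (5.62701 − 1)/5.62701 × 100 = 82.2286%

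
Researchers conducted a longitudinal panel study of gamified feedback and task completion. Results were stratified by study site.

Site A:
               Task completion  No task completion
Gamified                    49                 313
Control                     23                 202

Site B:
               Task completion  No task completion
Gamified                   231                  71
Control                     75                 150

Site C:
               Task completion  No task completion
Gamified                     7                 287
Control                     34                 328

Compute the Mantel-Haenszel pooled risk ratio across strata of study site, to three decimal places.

1.675

RR_MH = Σ(aᵢ·n₀ᵢ/nᵢ) / Σ(cᵢ·n₁ᵢ/nᵢ), with n₁ᵢ = aᵢ+bᵢ (exposed), n₀ᵢ = cᵢ+dᵢ (unexposed), nᵢ = n₁ᵢ+n₀ᵢ.
Stratum 1 (Site A): n₁ = 362, n₀ = 225, n = 587; a·n₀/n = 49·225/587 = 18.7819; c·n₁/n = 23·362/587 = 14.1840
Stratum 2 (Site B): n₁ = 302, n₀ = 225, n = 527; a·n₀/n = 231·225/527 = 98.6243; c·n₁/n = 75·302/527 = 42.9791
Stratum 3 (Site C): n₁ = 294, n₀ = 362, n = 656; a·n₀/n = 7·362/656 = 3.8628; c·n₁/n = 34·294/656 = 15.2378
RR_MH = (18.7819 + 98.6243 + 3.8628) / (14.1840 + 42.9791 + 15.2378) = 121.2690 / 72.4009 = 1.67497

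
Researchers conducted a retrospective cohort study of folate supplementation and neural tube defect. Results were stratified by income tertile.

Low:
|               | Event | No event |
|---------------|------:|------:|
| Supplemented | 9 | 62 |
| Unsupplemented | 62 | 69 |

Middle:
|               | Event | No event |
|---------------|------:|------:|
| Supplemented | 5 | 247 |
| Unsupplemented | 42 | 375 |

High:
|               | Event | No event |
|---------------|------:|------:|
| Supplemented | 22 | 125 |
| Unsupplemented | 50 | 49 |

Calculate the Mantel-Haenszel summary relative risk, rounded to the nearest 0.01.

RR_MH = Σ(aᵢ·n₀ᵢ/nᵢ) / Σ(cᵢ·n₁ᵢ/nᵢ), with n₁ᵢ = aᵢ+bᵢ (exposed), n₀ᵢ = cᵢ+dᵢ (unexposed), nᵢ = n₁ᵢ+n₀ᵢ.
Stratum 1 (Low): n₁ = 71, n₀ = 131, n = 202; a·n₀/n = 9·131/202 = 5.8366; c·n₁/n = 62·71/202 = 21.7921
Stratum 2 (Middle): n₁ = 252, n₀ = 417, n = 669; a·n₀/n = 5·417/669 = 3.1166; c·n₁/n = 42·252/669 = 15.8206
Stratum 3 (High): n₁ = 147, n₀ = 99, n = 246; a·n₀/n = 22·99/246 = 8.8537; c·n₁/n = 50·147/246 = 29.8780
RR_MH = (5.8366 + 3.1166 + 8.8537) / (21.7921 + 15.8206 + 29.8780) = 17.8069 / 67.4908 = 0.26384

0.26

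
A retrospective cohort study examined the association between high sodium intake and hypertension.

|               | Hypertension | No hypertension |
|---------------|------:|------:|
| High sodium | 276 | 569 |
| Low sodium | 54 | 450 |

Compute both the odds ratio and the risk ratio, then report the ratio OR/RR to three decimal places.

1.326

Cells: a = 276, b = 569, c = 54, d = 450.
OR = (276·450)/(569·54) = 124200/30726 = 4.04218
Risk in exposed = 276/845 = 0.32663; risk in unexposed = 54/504 = 0.10714; RR = 3.04852
OR/RR = 4.04218 / 3.04852 = 1.32595
The outcome is not rare, so the OR lies further from 1 than the RR.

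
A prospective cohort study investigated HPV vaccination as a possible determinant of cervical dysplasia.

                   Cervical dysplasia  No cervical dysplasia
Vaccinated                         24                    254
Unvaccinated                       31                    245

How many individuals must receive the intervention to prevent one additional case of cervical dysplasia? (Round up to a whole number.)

Risk in treated group = 24/278 = 0.08633; risk in control = 31/276 = 0.11232.
Absolute risk reduction = 0.11232 − 0.08633 = 0.02599
NNT = 1 / ARR = 1 / 0.02599 = 38.479 → round up → 39

39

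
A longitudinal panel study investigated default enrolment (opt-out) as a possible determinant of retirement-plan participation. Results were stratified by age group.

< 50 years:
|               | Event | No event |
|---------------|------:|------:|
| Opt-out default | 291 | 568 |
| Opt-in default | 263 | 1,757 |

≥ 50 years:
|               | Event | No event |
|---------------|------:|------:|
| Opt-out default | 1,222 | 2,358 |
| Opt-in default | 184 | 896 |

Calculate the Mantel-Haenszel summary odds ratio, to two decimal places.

OR_MH = Σ(aᵢdᵢ/nᵢ) / Σ(bᵢcᵢ/nᵢ), where nᵢ is the stratum total.
Stratum 1 (< 50 years): n = 2879; a·d/n = 291·1757/2879 = 177.5919; b·c/n = 568·263/2879 = 51.8875
Stratum 2 (≥ 50 years): n = 4660; a·d/n = 1222·896/4660 = 234.9597; b·c/n = 2358·184/4660 = 93.1056
OR_MH = (177.5919 + 234.9597) / (51.8875 + 93.1056) = 412.5515 / 144.9930 = 2.84532

2.85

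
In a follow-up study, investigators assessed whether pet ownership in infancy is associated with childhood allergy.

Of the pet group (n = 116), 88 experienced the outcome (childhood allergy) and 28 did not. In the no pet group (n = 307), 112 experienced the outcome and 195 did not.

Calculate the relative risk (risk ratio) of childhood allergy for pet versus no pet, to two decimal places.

From the description: a = 88, b = 28, c = 112, d = 195.
Risk in exposed = 88/116 = 0.75862; risk in unexposed = 112/307 = 0.36482.
RR = 0.75862 / 0.36482 = 2.07943
The risk among the exposed is 2.08 times that among the unexposed.

2.08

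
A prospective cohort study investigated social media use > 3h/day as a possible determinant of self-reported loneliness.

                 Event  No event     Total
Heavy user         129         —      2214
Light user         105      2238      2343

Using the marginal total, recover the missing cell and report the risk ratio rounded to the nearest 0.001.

The missing cell is in the exposed row: 2214 − 129 = 2085.
So a = 129, b = 2085, c = 105, d = 2238.
RR = [a/(a+b)] / [c/(c+d)] = (129/2214) / (105/2343) = 0.05827/0.04481 = 1.30015

1.300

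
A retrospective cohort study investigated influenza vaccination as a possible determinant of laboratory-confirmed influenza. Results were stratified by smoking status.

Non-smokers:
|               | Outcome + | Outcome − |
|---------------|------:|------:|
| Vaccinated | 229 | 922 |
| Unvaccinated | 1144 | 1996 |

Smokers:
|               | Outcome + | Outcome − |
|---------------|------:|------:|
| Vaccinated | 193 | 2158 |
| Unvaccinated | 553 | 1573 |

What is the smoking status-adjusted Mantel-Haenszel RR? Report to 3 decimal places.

0.434

RR_MH = Σ(aᵢ·n₀ᵢ/nᵢ) / Σ(cᵢ·n₁ᵢ/nᵢ), with n₁ᵢ = aᵢ+bᵢ (exposed), n₀ᵢ = cᵢ+dᵢ (unexposed), nᵢ = n₁ᵢ+n₀ᵢ.
Stratum 1 (Non-smokers): n₁ = 1151, n₀ = 3140, n = 4291; a·n₀/n = 229·3140/4291 = 167.5740; c·n₁/n = 1144·1151/4291 = 306.8618
Stratum 2 (Smokers): n₁ = 2351, n₀ = 2126, n = 4477; a·n₀/n = 193·2126/4477 = 91.6502; c·n₁/n = 553·2351/4477 = 290.3960
RR_MH = (167.5740 + 91.6502) / (306.8618 + 290.3960) = 259.2242 / 597.2578 = 0.43402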